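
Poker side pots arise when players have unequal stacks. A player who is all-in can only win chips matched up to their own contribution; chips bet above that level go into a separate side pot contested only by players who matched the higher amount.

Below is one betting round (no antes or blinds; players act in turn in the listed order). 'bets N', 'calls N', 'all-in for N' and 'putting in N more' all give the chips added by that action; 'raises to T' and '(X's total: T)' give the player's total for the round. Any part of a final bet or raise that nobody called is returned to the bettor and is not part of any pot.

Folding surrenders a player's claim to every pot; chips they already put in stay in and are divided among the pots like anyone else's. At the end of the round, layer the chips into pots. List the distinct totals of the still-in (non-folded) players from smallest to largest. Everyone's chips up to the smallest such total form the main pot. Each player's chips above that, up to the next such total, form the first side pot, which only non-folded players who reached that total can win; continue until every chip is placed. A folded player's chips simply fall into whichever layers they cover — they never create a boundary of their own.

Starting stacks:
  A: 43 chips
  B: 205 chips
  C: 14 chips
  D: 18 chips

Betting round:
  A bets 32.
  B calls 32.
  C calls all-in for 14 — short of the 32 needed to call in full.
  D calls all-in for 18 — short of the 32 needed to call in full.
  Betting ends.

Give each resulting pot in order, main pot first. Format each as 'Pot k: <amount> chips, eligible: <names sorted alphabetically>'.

Contributions: A=32, B=32, C=14, D=18
Pot levels (distinct totals of non-folded players): 14, 18, 32
Layer 1-14: 14 each from A, B, C, D = 14*4 = 56 chips; eligible A, B, C, D
Layer 15-18: 4 each from A, B, D = 4*3 = 12 chips; eligible A, B, D
Layer 19-32: 14 each from A, B = 14*2 = 28 chips; eligible A, B

Pot 1: 56 chips, eligible: A, B, C, D
Pot 2: 12 chips, eligible: A, B, D
Pot 3: 28 chips, eligible: A, B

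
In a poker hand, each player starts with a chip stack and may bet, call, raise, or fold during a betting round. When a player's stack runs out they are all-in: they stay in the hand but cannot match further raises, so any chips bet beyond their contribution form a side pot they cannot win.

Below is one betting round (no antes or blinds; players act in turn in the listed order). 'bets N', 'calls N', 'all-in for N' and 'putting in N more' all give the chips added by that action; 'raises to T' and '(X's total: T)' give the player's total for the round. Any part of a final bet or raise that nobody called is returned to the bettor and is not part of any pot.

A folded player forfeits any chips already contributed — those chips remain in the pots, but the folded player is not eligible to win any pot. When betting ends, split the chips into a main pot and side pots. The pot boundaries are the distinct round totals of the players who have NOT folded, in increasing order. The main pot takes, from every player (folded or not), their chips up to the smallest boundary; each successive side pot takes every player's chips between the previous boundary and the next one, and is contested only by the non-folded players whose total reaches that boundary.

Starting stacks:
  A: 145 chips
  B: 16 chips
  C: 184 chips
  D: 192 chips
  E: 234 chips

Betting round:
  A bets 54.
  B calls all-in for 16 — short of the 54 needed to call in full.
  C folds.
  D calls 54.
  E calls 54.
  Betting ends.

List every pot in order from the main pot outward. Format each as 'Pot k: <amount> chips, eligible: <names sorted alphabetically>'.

Pot 1: 64 chips, eligible: A, B, D, E
Pot 2: 114 chips, eligible: A, D, E

Derivation:
Contributions: A=54, B=16, D=54, E=54
Folded: C
Pot levels (distinct totals of non-folded players): 16, 54
Layer 1-16: 16 each from A, B, D, E = 16*4 = 64 chips; eligible A, B, D, E
Layer 17-54: 38 each from A, D, E = 38*3 = 114 chips; eligible A, D, E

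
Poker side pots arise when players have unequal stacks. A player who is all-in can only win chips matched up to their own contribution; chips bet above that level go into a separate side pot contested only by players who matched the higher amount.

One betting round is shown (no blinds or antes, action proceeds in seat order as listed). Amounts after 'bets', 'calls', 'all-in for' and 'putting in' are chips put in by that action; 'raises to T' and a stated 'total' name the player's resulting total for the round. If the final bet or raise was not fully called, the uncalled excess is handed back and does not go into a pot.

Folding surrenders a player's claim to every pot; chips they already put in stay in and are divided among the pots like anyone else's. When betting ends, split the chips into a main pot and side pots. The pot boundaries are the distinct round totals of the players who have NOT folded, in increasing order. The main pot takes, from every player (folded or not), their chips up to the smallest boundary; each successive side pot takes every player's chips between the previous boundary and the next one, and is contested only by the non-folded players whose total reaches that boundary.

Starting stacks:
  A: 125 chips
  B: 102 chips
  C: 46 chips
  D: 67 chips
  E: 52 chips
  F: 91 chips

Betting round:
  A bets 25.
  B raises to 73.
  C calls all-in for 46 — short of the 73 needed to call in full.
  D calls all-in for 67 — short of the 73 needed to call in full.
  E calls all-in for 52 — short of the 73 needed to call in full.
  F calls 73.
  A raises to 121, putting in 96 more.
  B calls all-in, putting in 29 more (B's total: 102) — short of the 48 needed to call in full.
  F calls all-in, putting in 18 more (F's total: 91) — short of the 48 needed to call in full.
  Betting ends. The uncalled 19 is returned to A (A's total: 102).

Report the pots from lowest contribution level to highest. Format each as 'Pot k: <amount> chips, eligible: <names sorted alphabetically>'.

Contributions (after 19 returned to A): A=102, B=102, C=46, D=67, E=52, F=91
Pot levels (distinct totals of non-folded players): 46, 52, 67, 91, 102
Layer 1-46: 46 each from A, B, C, D, E, F = 46*6 = 276 chips; eligible A, B, C, D, E, F
Layer 47-52: 6 each from A, B, D, E, F = 6*5 = 30 chips; eligible A, B, D, E, F
Layer 53-67: 15 each from A, B, D, F = 15*4 = 60 chips; eligible A, B, D, F
Layer 68-91: 24 each from A, B, F = 24*3 = 72 chips; eligible A, B, F
Layer 92-102: 11 each from A, B = 11*2 = 22 chips; eligible A, B

Pot 1: 276 chips, eligible: A, B, C, D, E, F
Pot 2: 30 chips, eligible: A, B, D, E, F
Pot 3: 60 chips, eligible: A, B, D, F
Pot 4: 72 chips, eligible: A, B, F
Pot 5: 22 chips, eligible: A, B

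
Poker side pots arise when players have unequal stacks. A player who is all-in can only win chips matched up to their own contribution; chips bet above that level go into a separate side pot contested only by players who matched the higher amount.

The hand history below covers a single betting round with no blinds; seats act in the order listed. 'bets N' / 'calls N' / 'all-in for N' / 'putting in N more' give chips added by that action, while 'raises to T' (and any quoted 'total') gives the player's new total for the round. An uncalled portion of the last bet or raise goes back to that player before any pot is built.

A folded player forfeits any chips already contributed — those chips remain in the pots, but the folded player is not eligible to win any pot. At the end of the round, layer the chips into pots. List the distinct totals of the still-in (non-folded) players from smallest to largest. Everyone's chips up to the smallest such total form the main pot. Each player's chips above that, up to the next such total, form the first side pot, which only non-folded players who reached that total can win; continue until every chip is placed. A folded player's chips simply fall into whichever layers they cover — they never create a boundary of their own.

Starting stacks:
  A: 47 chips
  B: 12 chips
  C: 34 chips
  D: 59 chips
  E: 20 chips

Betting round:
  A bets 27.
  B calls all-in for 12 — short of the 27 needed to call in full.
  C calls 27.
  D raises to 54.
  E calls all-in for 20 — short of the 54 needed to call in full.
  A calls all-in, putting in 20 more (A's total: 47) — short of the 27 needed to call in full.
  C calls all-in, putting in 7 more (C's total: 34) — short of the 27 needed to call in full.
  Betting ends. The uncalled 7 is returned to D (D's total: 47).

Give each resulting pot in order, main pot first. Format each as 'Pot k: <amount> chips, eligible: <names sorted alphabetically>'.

Pot 1: 60 chips, eligible: A, B, C, D, E
Pot 2: 32 chips, eligible: A, C, D, E
Pot 3: 42 chips, eligible: A, C, D
Pot 4: 26 chips, eligible: A, D

Derivation:
Contributions (after 7 returned to D): A=47, B=12, C=34, D=47, E=20
Pot levels (distinct totals of non-folded players): 12, 20, 34, 47
Layer 1-12: 12 each from A, B, C, D, E = 12*5 = 60 chips; eligible A, B, C, D, E
Layer 13-20: 8 each from A, C, D, E = 8*4 = 32 chips; eligible A, C, D, E
Layer 21-34: 14 each from A, C, D = 14*3 = 42 chips; eligible A, C, D
Layer 35-47: 13 each from A, D = 13*2 = 26 chips; eligible A, D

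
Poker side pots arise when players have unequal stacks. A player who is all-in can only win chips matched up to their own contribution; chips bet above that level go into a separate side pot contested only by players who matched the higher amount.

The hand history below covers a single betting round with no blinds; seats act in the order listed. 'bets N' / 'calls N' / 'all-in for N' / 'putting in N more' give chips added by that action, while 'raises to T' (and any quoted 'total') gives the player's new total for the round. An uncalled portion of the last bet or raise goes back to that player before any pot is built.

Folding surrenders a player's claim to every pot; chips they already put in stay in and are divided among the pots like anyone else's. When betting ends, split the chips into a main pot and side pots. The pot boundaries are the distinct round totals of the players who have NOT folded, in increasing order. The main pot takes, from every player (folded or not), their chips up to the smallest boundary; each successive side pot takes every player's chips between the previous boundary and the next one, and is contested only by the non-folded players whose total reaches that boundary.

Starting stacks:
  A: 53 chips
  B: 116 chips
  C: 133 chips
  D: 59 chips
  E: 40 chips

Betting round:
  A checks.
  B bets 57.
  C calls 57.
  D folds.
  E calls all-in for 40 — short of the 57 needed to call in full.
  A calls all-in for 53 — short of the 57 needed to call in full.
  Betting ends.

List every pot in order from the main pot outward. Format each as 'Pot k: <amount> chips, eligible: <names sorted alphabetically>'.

Contributions: A=53, B=57, C=57, E=40
Folded: D
Pot levels (distinct totals of non-folded players): 40, 53, 57
Layer 1-40: 40 each from A, B, C, E = 40*4 = 160 chips; eligible A, B, C, E
Layer 41-53: 13 each from A, B, C = 13*3 = 39 chips; eligible A, B, C
Layer 54-57: 4 each from B, C = 4*2 = 8 chips; eligible B, C

Pot 1: 160 chips, eligible: A, B, C, E
Pot 2: 39 chips, eligible: A, B, C
Pot 3: 8 chips, eligible: B, C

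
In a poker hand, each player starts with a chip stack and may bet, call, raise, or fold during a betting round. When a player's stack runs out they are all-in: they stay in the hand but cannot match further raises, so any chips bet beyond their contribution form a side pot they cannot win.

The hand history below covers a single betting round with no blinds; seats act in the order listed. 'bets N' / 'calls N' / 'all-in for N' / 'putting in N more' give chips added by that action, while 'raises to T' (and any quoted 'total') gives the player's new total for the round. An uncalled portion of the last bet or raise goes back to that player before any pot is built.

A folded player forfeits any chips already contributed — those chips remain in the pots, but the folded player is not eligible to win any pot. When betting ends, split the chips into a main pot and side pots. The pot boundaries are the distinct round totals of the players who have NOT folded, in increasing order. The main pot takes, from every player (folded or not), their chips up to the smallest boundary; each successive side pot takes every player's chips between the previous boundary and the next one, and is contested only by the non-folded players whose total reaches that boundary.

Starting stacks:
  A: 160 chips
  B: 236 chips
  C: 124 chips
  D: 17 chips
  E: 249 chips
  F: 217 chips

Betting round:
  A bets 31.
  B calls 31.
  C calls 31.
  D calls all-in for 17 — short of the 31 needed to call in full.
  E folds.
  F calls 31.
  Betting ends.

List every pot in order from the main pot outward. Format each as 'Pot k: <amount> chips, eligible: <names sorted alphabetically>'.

Contributions: A=31, B=31, C=31, D=17, F=31
Folded: E
Pot levels (distinct totals of non-folded players): 17, 31
Layer 1-17: 17 each from A, B, C, D, F = 17*5 = 85 chips; eligible A, B, C, D, F
Layer 18-31: 14 each from A, B, C, F = 14*4 = 56 chips; eligible A, B, C, F

Pot 1: 85 chips, eligible: A, B, C, D, F
Pot 2: 56 chips, eligible: A, B, C, F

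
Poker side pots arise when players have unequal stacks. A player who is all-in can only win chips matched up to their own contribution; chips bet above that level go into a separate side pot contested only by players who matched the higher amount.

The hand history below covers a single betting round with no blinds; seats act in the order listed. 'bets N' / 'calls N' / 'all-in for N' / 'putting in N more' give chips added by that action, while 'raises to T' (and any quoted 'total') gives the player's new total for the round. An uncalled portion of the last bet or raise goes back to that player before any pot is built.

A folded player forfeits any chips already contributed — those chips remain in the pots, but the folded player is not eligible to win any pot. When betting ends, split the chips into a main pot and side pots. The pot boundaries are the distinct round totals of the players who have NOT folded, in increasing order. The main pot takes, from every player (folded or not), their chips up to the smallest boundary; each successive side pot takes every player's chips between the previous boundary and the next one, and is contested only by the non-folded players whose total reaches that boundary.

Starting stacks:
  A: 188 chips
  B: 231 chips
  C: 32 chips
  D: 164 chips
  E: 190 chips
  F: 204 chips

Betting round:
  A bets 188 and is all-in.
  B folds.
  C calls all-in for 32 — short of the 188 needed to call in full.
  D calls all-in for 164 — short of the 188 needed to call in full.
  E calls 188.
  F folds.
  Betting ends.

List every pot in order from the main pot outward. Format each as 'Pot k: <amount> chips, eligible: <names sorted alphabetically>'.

Pot 1: 128 chips, eligible: A, C, D, E
Pot 2: 396 chips, eligible: A, D, E
Pot 3: 48 chips, eligible: A, E

Derivation:
Contributions: A=188, C=32, D=164, E=188
Folded: B, F
Pot levels (distinct totals of non-folded players): 32, 164, 188
Layer 1-32: 32 each from A, C, D, E = 32*4 = 128 chips; eligible A, C, D, E
Layer 33-164: 132 each from A, D, E = 132*3 = 396 chips; eligible A, D, E
Layer 165-188: 24 each from A, E = 24*2 = 48 chips; eligible A, E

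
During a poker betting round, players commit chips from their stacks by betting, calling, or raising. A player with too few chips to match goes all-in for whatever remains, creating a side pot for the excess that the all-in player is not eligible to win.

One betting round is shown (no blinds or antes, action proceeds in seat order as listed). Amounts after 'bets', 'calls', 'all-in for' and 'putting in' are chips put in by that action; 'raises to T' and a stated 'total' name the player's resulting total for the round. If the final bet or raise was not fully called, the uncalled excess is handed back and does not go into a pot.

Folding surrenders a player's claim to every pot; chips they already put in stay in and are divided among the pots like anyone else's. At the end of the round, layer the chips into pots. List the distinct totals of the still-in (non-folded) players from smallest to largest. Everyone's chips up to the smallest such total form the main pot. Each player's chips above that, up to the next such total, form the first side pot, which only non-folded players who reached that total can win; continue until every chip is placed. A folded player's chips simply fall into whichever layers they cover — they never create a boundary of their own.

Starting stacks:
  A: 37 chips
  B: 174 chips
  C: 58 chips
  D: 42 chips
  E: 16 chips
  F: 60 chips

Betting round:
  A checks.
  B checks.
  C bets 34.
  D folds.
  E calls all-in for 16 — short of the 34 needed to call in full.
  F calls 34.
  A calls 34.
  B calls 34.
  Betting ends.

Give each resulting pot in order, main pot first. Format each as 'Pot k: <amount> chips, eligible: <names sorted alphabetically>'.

Pot 1: 80 chips, eligible: A, B, C, E, F
Pot 2: 72 chips, eligible: A, B, C, F

Derivation:
Contributions: A=34, B=34, C=34, E=16, F=34
Folded: D
Pot levels (distinct totals of non-folded players): 16, 34
Layer 1-16: 16 each from A, B, C, E, F = 16*5 = 80 chips; eligible A, B, C, E, F
Layer 17-34: 18 each from A, B, C, F = 18*4 = 72 chips; eligible A, B, C, F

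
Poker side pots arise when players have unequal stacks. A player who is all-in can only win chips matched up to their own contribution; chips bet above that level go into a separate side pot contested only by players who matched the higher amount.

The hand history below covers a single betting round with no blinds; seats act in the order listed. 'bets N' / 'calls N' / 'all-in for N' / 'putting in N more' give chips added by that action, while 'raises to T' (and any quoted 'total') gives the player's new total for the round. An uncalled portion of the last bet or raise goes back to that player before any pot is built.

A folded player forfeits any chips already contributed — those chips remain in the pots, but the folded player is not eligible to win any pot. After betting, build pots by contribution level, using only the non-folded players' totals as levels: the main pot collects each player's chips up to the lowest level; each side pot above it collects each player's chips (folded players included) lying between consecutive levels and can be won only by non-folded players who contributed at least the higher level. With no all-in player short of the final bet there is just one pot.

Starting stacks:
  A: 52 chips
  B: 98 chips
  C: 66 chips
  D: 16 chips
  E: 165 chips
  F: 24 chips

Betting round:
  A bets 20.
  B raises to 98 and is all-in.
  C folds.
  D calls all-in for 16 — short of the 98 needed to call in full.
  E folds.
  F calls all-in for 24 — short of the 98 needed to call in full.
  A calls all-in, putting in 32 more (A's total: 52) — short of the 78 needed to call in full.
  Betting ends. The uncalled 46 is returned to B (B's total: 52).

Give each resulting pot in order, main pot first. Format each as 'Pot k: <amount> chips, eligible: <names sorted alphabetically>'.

Contributions (after 46 returned to B): A=52, B=52, D=16, F=24
Folded: C, E
Pot levels (distinct totals of non-folded players): 16, 24, 52
Layer 1-16: 16 each from A, B, D, F = 16*4 = 64 chips; eligible A, B, D, F
Layer 17-24: 8 each from A, B, F = 8*3 = 24 chips; eligible A, B, F
Layer 25-52: 28 each from A, B = 28*2 = 56 chips; eligible A, B

Pot 1: 64 chips, eligible: A, B, D, F
Pot 2: 24 chips, eligible: A, B, F
Pot 3: 56 chips, eligible: A, B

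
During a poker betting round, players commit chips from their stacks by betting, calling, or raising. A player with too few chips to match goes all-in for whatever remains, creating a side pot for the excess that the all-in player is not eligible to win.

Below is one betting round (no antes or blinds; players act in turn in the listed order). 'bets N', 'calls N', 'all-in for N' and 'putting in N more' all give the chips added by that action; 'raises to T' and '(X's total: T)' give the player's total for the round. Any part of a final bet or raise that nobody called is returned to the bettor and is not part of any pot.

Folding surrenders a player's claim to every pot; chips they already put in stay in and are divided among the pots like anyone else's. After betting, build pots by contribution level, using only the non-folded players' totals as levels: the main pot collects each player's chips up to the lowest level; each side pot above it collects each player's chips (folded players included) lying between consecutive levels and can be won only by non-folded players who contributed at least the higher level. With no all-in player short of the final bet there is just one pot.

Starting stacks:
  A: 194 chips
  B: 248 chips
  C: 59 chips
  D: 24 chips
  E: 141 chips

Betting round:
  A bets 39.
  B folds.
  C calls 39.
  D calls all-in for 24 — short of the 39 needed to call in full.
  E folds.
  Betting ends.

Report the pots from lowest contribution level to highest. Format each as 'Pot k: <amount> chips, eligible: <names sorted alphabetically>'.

Pot 1: 72 chips, eligible: A, C, D
Pot 2: 30 chips, eligible: A, C

Derivation:
Contributions: A=39, C=39, D=24
Folded: B, E
Pot levels (distinct totals of non-folded players): 24, 39
Layer 1-24: 24 each from A, C, D = 24*3 = 72 chips; eligible A, C, D
Layer 25-39: 15 each from A, C = 15*2 = 30 chips; eligible A, C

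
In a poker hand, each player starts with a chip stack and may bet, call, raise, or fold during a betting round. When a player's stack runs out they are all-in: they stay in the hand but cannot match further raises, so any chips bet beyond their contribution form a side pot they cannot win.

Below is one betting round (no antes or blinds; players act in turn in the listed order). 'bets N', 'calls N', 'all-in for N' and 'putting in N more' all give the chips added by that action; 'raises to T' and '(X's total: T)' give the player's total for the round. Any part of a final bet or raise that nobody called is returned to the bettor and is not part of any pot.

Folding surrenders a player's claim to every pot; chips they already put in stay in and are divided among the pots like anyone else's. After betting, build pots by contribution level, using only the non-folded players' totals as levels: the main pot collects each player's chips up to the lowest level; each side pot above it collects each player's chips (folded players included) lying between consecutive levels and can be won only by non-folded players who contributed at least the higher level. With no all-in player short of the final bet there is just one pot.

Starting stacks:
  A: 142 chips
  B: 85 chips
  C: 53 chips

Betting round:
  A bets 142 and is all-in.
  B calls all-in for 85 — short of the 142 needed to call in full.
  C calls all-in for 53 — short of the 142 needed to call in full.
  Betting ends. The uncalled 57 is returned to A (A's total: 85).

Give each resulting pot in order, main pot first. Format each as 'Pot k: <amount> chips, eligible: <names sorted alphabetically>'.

Contributions (after 57 returned to A): A=85, B=85, C=53
Pot levels (distinct totals of non-folded players): 53, 85
Layer 1-53: 53 each from A, B, C = 53*3 = 159 chips; eligible A, B, C
Layer 54-85: 32 each from A, B = 32*2 = 64 chips; eligible A, B

Pot 1: 159 chips, eligible: A, B, C
Pot 2: 64 chips, eligible: A, B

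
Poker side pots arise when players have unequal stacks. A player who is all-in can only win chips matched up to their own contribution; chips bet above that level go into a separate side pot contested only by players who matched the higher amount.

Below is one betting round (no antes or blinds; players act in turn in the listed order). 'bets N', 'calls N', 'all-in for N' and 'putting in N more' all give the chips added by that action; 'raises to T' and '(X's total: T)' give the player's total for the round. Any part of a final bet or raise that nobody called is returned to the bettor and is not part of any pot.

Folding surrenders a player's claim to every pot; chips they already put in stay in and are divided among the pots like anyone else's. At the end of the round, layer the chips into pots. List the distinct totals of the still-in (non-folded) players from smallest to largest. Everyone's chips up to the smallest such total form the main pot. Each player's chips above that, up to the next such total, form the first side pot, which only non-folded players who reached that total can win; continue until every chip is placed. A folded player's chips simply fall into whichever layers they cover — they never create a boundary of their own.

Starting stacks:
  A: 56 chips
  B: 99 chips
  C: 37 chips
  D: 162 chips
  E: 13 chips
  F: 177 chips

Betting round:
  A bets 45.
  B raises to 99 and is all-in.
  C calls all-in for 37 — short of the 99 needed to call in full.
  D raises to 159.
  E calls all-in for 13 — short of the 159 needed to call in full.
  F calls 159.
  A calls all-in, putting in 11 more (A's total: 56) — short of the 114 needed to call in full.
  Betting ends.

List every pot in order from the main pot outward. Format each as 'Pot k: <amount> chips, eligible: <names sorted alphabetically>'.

Pot 1: 78 chips, eligible: A, B, C, D, E, F
Pot 2: 120 chips, eligible: A, B, C, D, F
Pot 3: 76 chips, eligible: A, B, D, F
Pot 4: 129 chips, eligible: B, D, F
Pot 5: 120 chips, eligible: D, F

Derivation:
Contributions: A=56, B=99, C=37, D=159, E=13, F=159
Pot levels (distinct totals of non-folded players): 13, 37, 56, 99, 159
Layer 1-13: 13 each from A, B, C, D, E, F = 13*6 = 78 chips; eligible A, B, C, D, E, F
Layer 14-37: 24 each from A, B, C, D, F = 24*5 = 120 chips; eligible A, B, C, D, F
Layer 38-56: 19 each from A, B, D, F = 19*4 = 76 chips; eligible A, B, D, F
Layer 57-99: 43 each from B, D, F = 43*3 = 129 chips; eligible B, D, F
Layer 100-159: 60 each from D, F = 60*2 = 120 chips; eligible D, F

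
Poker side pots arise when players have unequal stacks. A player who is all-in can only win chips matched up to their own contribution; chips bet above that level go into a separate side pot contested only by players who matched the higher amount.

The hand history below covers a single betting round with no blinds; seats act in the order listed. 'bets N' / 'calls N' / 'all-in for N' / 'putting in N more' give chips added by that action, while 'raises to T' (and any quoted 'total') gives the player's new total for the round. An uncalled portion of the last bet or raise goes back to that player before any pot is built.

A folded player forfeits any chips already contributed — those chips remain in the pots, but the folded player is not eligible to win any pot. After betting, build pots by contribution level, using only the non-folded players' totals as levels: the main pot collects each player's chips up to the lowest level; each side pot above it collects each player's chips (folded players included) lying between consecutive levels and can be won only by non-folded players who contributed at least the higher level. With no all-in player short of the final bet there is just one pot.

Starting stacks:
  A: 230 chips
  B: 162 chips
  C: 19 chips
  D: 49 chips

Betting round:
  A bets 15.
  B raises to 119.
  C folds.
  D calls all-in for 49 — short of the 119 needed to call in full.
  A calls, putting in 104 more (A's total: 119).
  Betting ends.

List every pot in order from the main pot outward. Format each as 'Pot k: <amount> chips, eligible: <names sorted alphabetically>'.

Pot 1: 147 chips, eligible: A, B, D
Pot 2: 140 chips, eligible: A, B

Derivation:
Contributions: A=119, B=119, D=49
Folded: C
Pot levels (distinct totals of non-folded players): 49, 119
Layer 1-49: 49 each from A, B, D = 49*3 = 147 chips; eligible A, B, D
Layer 50-119: 70 each from A, B = 70*2 = 140 chips; eligible A, B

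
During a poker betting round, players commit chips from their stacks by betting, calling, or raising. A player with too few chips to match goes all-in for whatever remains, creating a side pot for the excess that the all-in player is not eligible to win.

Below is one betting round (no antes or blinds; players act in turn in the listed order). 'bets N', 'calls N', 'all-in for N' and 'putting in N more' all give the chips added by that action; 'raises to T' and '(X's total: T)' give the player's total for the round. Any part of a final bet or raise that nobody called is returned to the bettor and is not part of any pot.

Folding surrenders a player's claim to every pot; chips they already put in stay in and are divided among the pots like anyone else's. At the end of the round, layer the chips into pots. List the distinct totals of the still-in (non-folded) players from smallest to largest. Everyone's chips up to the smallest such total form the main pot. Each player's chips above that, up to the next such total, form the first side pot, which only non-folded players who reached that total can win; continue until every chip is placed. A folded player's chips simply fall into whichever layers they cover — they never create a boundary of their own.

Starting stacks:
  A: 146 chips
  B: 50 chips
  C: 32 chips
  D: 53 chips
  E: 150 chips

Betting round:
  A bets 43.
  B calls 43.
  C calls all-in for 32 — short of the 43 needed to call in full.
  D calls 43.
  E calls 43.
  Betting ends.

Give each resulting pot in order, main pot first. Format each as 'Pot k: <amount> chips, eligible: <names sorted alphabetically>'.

Pot 1: 160 chips, eligible: A, B, C, D, E
Pot 2: 44 chips, eligible: A, B, D, E

Derivation:
Contributions: A=43, B=43, C=32, D=43, E=43
Pot levels (distinct totals of non-folded players): 32, 43
Layer 1-32: 32 each from A, B, C, D, E = 32*5 = 160 chips; eligible A, B, C, D, E
Layer 33-43: 11 each from A, B, D, E = 11*4 = 44 chips; eligible A, B, D, E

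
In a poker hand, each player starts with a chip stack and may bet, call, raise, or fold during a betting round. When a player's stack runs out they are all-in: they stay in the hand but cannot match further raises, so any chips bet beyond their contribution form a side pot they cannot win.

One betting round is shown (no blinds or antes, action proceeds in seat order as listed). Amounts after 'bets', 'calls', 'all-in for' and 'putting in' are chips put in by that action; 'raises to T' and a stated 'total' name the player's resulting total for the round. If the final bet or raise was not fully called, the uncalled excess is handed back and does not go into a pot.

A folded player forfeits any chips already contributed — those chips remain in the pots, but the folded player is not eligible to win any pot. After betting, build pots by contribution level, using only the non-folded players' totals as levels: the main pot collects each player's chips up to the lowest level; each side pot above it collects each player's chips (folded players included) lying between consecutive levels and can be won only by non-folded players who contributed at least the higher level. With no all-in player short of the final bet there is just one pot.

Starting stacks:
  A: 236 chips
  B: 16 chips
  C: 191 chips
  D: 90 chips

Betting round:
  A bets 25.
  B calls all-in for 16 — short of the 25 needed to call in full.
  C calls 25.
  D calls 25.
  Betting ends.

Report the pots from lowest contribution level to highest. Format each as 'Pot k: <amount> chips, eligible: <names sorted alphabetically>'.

Pot 1: 64 chips, eligible: A, B, C, D
Pot 2: 27 chips, eligible: A, C, D

Derivation:
Contributions: A=25, B=16, C=25, D=25
Pot levels (distinct totals of non-folded players): 16, 25
Layer 1-16: 16 each from A, B, C, D = 16*4 = 64 chips; eligible A, B, C, D
Layer 17-25: 9 each from A, C, D = 9*3 = 27 chips; eligible A, C, D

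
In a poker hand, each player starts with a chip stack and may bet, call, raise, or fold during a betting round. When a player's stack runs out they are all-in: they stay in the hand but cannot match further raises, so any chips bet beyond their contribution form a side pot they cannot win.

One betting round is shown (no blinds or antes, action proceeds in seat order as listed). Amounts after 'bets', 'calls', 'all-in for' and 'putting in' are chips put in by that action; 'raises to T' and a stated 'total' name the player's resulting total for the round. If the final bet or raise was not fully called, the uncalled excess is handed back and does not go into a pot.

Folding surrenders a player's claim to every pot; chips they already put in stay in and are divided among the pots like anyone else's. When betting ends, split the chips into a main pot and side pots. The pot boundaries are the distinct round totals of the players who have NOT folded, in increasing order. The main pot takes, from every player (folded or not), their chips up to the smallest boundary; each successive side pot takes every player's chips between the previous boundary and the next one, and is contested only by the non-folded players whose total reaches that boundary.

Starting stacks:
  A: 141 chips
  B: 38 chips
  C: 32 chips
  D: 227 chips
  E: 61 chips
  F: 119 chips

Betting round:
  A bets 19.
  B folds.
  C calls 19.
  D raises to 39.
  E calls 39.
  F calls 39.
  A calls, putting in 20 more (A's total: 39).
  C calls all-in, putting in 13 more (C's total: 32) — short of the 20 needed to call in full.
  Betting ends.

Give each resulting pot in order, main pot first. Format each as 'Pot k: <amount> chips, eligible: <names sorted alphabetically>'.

Contributions: A=39, C=32, D=39, E=39, F=39
Folded: B
Pot levels (distinct totals of non-folded players): 32, 39
Layer 1-32: 32 each from A, C, D, E, F = 32*5 = 160 chips; eligible A, C, D, E, F
Layer 33-39: 7 each from A, D, E, F = 7*4 = 28 chips; eligible A, D, E, F

Pot 1: 160 chips, eligible: A, C, D, E, F
Pot 2: 28 chips, eligible: A, D, E, F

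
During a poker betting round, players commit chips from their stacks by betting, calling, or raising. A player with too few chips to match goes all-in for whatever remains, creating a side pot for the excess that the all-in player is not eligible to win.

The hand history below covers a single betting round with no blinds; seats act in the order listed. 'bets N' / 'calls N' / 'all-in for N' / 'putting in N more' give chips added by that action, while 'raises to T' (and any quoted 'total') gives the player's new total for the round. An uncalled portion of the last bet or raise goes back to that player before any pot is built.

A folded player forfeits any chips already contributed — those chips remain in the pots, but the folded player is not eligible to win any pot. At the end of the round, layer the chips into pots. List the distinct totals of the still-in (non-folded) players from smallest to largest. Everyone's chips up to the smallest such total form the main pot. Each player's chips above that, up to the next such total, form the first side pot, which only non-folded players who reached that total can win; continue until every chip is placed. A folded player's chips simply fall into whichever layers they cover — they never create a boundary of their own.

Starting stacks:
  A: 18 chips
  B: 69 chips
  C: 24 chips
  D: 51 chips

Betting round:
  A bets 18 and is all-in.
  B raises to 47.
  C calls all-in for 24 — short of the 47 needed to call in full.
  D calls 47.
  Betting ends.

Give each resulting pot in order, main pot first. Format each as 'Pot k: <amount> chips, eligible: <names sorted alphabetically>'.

Contributions: A=18, B=47, C=24, D=47
Pot levels (distinct totals of non-folded players): 18, 24, 47
Layer 1-18: 18 each from A, B, C, D = 18*4 = 72 chips; eligible A, B, C, D
Layer 19-24: 6 each from B, C, D = 6*3 = 18 chips; eligible B, C, D
Layer 25-47: 23 each from B, D = 23*2 = 46 chips; eligible B, D

Pot 1: 72 chips, eligible: A, B, C, D
Pot 2: 18 chips, eligible: B, C, D
Pot 3: 46 chips, eligible: B, D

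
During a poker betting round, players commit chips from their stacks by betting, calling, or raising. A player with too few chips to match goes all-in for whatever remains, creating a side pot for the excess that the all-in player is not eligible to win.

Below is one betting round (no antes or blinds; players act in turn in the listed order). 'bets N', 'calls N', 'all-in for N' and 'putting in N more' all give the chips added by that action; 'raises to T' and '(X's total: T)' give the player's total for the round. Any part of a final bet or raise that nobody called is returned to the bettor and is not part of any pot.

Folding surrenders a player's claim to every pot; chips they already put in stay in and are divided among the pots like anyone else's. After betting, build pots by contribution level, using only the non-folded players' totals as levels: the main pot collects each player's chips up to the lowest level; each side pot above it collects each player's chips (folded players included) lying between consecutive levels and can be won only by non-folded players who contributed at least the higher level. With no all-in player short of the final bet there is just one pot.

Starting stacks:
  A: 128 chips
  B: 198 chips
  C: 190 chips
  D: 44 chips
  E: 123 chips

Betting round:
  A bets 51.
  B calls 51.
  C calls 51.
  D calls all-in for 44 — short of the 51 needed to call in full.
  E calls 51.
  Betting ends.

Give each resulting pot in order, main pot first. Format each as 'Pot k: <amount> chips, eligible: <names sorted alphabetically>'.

Contributions: A=51, B=51, C=51, D=44, E=51
Pot levels (distinct totals of non-folded players): 44, 51
Layer 1-44: 44 each from A, B, C, D, E = 44*5 = 220 chips; eligible A, B, C, D, E
Layer 45-51: 7 each from A, B, C, E = 7*4 = 28 chips; eligible A, B, C, E

Pot 1: 220 chips, eligible: A, B, C, D, E
Pot 2: 28 chips, eligible: A, B, C, E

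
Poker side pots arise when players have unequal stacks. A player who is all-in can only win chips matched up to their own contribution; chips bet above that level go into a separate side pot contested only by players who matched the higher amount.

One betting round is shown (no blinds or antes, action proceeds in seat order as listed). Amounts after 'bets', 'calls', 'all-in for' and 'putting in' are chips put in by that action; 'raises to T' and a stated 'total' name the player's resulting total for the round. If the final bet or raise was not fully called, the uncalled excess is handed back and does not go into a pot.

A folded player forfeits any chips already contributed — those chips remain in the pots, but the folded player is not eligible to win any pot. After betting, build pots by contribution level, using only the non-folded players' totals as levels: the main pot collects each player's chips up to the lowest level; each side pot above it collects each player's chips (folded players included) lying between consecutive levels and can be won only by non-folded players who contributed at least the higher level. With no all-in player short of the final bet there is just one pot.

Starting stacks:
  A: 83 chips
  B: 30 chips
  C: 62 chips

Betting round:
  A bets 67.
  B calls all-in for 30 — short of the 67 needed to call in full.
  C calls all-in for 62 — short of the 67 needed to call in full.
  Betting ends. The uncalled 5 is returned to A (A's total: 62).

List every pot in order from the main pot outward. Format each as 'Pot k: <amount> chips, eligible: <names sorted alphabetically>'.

Contributions (after 5 returned to A): A=62, B=30, C=62
Pot levels (distinct totals of non-folded players): 30, 62
Layer 1-30: 30 each from A, B, C = 30*3 = 90 chips; eligible A, B, C
Layer 31-62: 32 each from A, C = 32*2 = 64 chips; eligible A, C

Pot 1: 90 chips, eligible: A, B, C
Pot 2: 64 chips, eligible: A, C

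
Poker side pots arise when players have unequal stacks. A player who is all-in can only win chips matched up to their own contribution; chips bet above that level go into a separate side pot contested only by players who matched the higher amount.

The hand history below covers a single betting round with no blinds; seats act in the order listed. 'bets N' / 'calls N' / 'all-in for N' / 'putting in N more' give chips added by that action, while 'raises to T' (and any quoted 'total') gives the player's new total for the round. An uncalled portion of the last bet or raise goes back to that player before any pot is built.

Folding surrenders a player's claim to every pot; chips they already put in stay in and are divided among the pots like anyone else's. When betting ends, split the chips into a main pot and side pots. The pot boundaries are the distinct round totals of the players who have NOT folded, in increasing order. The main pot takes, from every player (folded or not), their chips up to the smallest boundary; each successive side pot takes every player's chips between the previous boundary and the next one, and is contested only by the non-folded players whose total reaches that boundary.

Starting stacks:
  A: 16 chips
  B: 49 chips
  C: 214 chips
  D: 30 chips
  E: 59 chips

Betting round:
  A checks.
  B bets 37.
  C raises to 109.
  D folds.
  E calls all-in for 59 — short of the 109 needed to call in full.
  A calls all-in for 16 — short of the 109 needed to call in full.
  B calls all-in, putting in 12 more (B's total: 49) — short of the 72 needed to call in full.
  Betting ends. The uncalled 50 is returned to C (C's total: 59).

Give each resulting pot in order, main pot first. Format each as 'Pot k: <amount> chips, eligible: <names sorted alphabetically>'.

Pot 1: 64 chips, eligible: A, B, C, E
Pot 2: 99 chips, eligible: B, C, E
Pot 3: 20 chips, eligible: C, E

Derivation:
Contributions (after 50 returned to C): A=16, B=49, C=59, E=59
Folded: D
Pot levels (distinct totals of non-folded players): 16, 49, 59
Layer 1-16: 16 each from A, B, C, E = 16*4 = 64 chips; eligible A, B, C, E
Layer 17-49: 33 each from B, C, E = 33*3 = 99 chips; eligible B, C, E
Layer 50-59: 10 each from C, E = 10*2 = 20 chips; eligible C, E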